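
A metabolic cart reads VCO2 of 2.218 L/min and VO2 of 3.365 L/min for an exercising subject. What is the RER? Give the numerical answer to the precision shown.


RER = VCO2 / VO2 = 2.218 / 3.365 = 0.6591

0.6591


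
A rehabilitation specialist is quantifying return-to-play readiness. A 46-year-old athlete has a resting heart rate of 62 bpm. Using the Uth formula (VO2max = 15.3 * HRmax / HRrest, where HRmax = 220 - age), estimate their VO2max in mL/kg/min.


HRmax = 220 - 46 = 174 bpm
Ratio = HRmax / HRrest = 174 / 62 = 2.8065
VO2max = 15.3 * 2.8065 = 42.94 mL/kg/min

42.94 mL/kg/min


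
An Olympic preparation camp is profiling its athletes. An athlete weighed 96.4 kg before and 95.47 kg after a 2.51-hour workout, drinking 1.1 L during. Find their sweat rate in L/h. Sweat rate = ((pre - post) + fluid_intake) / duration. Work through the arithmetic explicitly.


Body mass change = 0.93 kg
Total sweat loss = 0.93 + 1.1 = 2.03 L
Rate = 2.03 / 2.51 = 0.809 L/h

0.809 L/h


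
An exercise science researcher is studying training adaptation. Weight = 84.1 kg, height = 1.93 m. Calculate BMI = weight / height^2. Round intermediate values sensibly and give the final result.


height^2 = 1.93^2 = 3.7249
BMI = 84.1 / 3.7249 = 22.58 kg/m^2

22.58 kg/m^2


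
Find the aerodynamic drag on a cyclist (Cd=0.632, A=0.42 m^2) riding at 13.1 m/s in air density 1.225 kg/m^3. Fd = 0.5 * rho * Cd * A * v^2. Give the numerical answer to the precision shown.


Fd = 0.5 * 1.225 * 0.632 * 0.42 * 13.1^2
= 0.5 * 1.225 * 0.632 * 0.42 * 171.61
= 27.901 N

27.901 N


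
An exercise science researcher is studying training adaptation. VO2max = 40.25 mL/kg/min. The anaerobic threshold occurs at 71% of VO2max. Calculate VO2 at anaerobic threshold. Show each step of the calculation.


AT fraction = 71 / 100 = 0.71
AT VO2 = 40.25 * 0.71
= 28.58 mL/kg/min

28.58 mL/kg/min


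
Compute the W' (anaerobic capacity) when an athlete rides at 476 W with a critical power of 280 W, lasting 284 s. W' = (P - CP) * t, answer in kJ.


Above-CP power = 196 W
Duration = 284 s
W' = 196 * 284 = 55664 J
Convert: 55664 / 1000 = 55.664 kJ

55.664 kJ


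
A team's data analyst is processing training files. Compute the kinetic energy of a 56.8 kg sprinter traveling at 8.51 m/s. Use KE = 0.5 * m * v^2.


Velocity squared = 72.4201
KE = 0.5 * 56.8 * 72.4201 = 2056.73 J

2056.73 J


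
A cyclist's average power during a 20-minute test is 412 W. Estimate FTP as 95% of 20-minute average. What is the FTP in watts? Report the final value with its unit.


FTP = 20-min power * 0.95
= 412 * 0.95
= 391.4 W

391.4 W


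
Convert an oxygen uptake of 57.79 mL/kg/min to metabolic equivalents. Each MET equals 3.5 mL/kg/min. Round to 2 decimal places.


One MET = 3.5 mL/kg/min
Number of METs = 57.79 / 3.5
= 16.51 METs

16.51 METs


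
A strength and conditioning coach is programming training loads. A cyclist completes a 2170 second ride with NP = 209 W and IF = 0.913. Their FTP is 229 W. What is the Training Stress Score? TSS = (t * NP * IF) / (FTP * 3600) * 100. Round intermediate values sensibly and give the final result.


t * NP * IF = 2170 * 209 * 0.913 = 414072.89
FTP * 3600 = 824400
TSS = (414072.89 / 824400) * 100 = 50.23

50.23 TSS


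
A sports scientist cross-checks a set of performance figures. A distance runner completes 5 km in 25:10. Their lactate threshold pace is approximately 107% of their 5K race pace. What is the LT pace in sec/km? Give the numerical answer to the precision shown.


Convert to seconds: 25 min 10 s = 1510 s
Pace per km = 1510 / 5 = 302.0 s/km
LT pace = 302.0 * 1.07 = 323.14 s/km

323.14 s/km


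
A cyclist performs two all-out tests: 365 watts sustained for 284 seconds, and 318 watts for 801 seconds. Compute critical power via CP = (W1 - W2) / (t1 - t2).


W1 = P1 * t1 = 365 * 284 = 103660 J
W2 = P2 * t2 = 318 * 801 = 254718 J
CP = (103660 - 254718) / (284 - 801)
= 292.18 W

292.18 W


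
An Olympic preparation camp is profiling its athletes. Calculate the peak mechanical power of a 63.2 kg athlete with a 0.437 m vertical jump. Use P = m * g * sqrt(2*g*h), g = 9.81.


First, sqrt(2gh) = sqrt(2 * 9.81 * 0.437)
= sqrt(8.57394) = 2.928129 m/s
Power = 63.2 * 9.81 * 2.928129 = 1815.42 W

1815.42 W


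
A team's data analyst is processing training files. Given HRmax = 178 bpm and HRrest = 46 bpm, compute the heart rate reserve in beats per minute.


Heart rate reserve = maximum HR minus resting HR
HRR = 178 - 46 = 132 bpm

132 bpm


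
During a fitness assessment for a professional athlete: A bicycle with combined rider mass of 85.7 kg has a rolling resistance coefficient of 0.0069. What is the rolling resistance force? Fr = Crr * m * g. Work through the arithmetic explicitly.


Fr = 0.0069 * 85.7 * 9.81
= 0.59133 * 9.81
= 5.801 N

5.801 N


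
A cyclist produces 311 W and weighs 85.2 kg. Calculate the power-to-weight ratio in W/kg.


P/W = power / mass
= 311 / 85.2
= 3.65 W/kg

3.65 W/kg


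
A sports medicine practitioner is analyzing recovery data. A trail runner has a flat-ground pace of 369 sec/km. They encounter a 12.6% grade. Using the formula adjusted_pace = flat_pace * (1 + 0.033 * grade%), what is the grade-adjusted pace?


Grade factor = 1 + 0.033 * 12.6 = 1.4158
Adjusted = 369 * 1.4158 = 522.43 sec/km

522.43 s/km


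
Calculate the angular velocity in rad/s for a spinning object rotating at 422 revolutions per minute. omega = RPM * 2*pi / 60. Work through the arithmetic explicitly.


omega = RPM * 2*pi / 60
= 422 * 6.28318531 / 60
= 44.192 rad/s

44.192 rad/s


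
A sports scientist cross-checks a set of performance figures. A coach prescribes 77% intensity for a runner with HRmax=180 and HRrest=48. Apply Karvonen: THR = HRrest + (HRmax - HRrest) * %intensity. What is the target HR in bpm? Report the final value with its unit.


Heart rate reserve = 180 - 48 = 132
Intensity fraction = 77 / 100 = 0.77
THR = 48 + 132 * 0.77 = 149.64 bpm

149.64 bpm


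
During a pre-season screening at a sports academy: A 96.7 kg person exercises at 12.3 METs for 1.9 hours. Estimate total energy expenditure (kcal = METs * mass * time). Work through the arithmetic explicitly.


Energy = METs * mass(kg) * time(h)
= 12.3 * 96.7 * 1.9
= 2259.88 kcal

2259.88 kcal


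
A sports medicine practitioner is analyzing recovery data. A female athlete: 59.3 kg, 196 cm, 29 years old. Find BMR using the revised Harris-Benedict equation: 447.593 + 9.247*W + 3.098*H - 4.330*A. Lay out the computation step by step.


Intercept = 447.593
Weight contribution = 9.247 * 59.3 = 548.3471
Height contribution = 3.098 * 196 = 607.208
Age contribution = 4.33 * 29 = 125.57
BMR = 447.593 + 548.3471 + 607.208 - 125.57
= 1477.58 kcal/day

1477.58 kcal/day


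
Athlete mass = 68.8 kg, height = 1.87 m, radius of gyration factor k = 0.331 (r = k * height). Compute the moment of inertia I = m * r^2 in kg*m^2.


r = k * height = 0.331 * 1.87 = 0.61897 m
r^2 = 0.61897^2 = 0.383124
I = 68.8 * 0.383124 = 26.359 kg*m^2

26.359 kg*m^2


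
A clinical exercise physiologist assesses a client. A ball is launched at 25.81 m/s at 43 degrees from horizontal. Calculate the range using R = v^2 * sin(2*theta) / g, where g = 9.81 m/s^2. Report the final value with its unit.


sin(2 * 43) = sin(86) = 0.997564
v^2 = 25.81^2 = 666.1561
R = 666.1561 * 0.997564 / 9.81
= 67.74 m

67.74 m


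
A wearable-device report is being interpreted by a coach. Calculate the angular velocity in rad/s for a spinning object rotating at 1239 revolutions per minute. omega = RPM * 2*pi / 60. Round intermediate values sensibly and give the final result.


omega = RPM * 2*pi / 60
= 1239 * 6.28318531 / 60
= 129.748 rad/s

129.748 rad/s


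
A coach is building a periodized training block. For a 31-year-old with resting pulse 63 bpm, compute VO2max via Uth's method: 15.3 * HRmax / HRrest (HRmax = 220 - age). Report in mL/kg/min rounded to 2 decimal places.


Step 1: HRmax = 220 - 31 = 189 bpm
Step 2: Ratio = 189 / 63 = 3.0
Step 3: VO2max = 15.3 * 3.0 = 45.9 mL/kg/min

45.9 mL/kg/min


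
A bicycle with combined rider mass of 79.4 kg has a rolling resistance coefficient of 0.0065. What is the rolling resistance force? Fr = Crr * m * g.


Fr = 0.0065 * 79.4 * 9.81
= 0.5161 * 9.81
= 5.063 N

5.063 N


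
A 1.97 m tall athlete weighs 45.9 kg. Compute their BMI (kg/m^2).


height^2 = 3.8809 m^2
BMI = 45.9 / 3.8809 = 11.83 kg/m^2

11.83 kg/m^2


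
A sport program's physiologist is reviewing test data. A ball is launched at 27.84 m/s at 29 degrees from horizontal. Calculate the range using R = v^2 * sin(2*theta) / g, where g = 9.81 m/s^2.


sin(2 * 29) = sin(58) = 0.848048
v^2 = 27.84^2 = 775.0656
R = 775.0656 * 0.848048 / 9.81
= 67.002 m

67.002 m


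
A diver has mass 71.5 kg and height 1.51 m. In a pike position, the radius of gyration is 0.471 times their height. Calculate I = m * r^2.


r = 0.471 * 1.51 = 0.71121 m
I = m * r^2 = 71.5 * 0.50582 = 36.166 kg*m^2

36.166 kg*m^2


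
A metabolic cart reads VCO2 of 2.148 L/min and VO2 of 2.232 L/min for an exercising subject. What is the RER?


RER = VCO2 / VO2 = 2.148 / 2.232 = 0.9624

0.9624


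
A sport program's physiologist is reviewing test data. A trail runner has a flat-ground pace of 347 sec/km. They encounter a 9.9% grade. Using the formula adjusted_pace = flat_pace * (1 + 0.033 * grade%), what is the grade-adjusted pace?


Grade factor = 1 + 0.033 * 9.9 = 1.3267
Adjusted = 347 * 1.3267 = 460.36 sec/km

460.36 s/km


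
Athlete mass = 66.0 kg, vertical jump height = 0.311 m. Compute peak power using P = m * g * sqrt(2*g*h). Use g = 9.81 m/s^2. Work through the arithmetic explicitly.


sqrt(2 * 9.81 * 0.311) = sqrt(6.10182) = 2.470186 m/s
P = 66.0 * 9.81 * 2.470186
= 1599.35 W

1599.35 W


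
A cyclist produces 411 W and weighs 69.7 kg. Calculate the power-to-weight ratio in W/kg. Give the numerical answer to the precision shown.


P/W = power / mass
= 411 / 69.7
= 5.897 W/kg

5.897 W/kg


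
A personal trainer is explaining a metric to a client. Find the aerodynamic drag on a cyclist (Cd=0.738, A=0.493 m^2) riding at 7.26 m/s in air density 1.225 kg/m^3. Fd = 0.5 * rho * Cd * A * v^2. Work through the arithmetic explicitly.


Fd = 0.5 * 1.225 * 0.738 * 0.493 * 7.26^2
= 0.5 * 1.225 * 0.738 * 0.493 * 52.7076
= 11.746 N

11.746 N


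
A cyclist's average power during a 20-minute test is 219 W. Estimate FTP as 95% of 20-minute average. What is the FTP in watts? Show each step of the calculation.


FTP = 20-min power * 0.95
= 219 * 0.95
= 208.05 W

208.05 W


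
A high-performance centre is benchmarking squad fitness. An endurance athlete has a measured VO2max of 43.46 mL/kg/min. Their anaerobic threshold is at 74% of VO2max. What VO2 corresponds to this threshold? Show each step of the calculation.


Anaerobic threshold VO2 = VO2max * 74%
= 43.46 * 0.74
= 32.16 mL/kg/min

32.16 mL/kg/min


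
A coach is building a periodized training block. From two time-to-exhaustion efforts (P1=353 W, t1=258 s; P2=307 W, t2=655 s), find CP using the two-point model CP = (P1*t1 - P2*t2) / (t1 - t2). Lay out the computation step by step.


Work in trial 1 = 91074 J
Work in trial 2 = 201085 J
Delta work = -110011 J
Delta time = -397 s
CP = -110011 / -397 = 277.11 W

277.11 W


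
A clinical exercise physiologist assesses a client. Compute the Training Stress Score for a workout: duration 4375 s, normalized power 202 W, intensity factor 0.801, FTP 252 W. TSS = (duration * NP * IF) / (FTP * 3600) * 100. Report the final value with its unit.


Product = 4375 * 202 * 0.801 = 707883.75
Base = 252 * 3600 = 907200
TSS = 707883.75 / 907200 * 100 = 78.03

78.03 TSS


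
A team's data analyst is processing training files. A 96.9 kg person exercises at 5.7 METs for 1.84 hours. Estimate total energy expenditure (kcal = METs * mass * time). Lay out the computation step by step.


Energy = METs * mass(kg) * time(h)
= 5.7 * 96.9 * 1.84
= 1016.29 kcal

1016.29 kcal


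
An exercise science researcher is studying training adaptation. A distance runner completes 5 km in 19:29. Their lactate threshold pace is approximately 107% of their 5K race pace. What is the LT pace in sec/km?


Convert to seconds: 19 min 29 s = 1169 s
Pace per km = 1169 / 5 = 233.8 s/km
LT pace = 233.8 * 1.07 = 250.17 s/km

250.17 s/km


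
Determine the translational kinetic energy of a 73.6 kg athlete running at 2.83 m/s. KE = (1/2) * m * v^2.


KE = 0.5 * m * v^2
= 0.5 * 73.6 * 2.83^2
= 0.5 * 73.6 * 8.0089
= 294.73 J

294.73 J


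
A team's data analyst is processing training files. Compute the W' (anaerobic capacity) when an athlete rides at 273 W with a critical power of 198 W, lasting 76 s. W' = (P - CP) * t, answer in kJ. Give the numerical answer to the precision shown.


Above-CP power = 75 W
Duration = 76 s
W' = 75 * 76 = 5700 J
Convert: 5700 / 1000 = 5.7 kJ

5.7 kJ


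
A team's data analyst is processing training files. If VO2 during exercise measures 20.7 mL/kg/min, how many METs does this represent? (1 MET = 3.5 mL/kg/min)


METs = VO2 / 3.5 = 20.7 / 3.5 = 5.91

5.91 METs


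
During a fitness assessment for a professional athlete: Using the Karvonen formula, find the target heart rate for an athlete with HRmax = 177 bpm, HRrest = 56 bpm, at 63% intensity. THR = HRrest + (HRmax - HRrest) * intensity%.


HRR = 177 - 56 = 121
THR = 56 + 121 * 0.63
= 56 + 76.23
= 132.23 bpm

132.23 bpm


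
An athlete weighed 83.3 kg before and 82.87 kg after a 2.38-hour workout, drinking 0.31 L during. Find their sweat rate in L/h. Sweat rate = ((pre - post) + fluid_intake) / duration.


Body mass change = 0.43 kg
Total sweat loss = 0.43 + 0.31 = 0.74 L
Rate = 0.74 / 2.38 = 0.311 L/h

0.311 L/h


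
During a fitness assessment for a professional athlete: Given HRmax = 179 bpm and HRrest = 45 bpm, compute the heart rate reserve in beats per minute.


Heart rate reserve = maximum HR minus resting HR
HRR = 179 - 45 = 134 bpm

134 bpm


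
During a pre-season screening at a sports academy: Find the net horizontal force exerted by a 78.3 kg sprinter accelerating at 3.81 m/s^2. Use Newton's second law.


Newton's second law: F = m * a
F = 78.3 * 3.81 = 298.32 N

298.32 N


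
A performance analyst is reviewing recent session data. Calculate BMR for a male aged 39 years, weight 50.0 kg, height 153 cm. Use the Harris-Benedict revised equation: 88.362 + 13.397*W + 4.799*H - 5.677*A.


Substituting values:
W term = 13.397 * 50.0 = 669.85
H term = 4.799 * 153 = 734.247
A term = 5.677 * 39 = 221.403
BMR = 1271.06 kcal/day

1271.06 kcal/day


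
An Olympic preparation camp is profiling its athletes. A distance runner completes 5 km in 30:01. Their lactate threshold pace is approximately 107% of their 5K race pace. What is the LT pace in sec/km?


Convert to seconds: 30 min 1 s = 1801 s
Pace per km = 1801 / 5 = 360.2 s/km
LT pace = 360.2 * 1.07 = 385.41 s/km

385.41 s/km


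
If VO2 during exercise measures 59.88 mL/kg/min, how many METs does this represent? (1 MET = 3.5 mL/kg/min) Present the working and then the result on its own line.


METs = VO2 / 3.5 = 59.88 / 3.5 = 17.11

17.11 METs


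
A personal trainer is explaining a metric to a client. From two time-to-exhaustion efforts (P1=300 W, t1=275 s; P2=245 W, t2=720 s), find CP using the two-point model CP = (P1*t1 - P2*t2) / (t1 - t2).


Work in trial 1 = 82500 J
Work in trial 2 = 176400 J
Delta work = -93900 J
Delta time = -445 s
CP = -93900 / -445 = 211.01 W

211.01 W


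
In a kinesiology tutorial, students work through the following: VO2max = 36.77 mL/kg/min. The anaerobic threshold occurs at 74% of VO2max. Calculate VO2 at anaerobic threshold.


AT fraction = 74 / 100 = 0.74
AT VO2 = 36.77 * 0.74
= 27.21 mL/kg/min

27.21 mL/kg/min


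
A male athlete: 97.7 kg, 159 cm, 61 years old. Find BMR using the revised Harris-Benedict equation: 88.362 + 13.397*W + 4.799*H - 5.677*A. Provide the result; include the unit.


Intercept = 88.362
Weight contribution = 13.397 * 97.7 = 1308.8869
Height contribution = 4.799 * 159 = 763.041
Age contribution = 5.677 * 61 = 346.297
BMR = 88.362 + 1308.8869 + 763.041 - 346.297
= 1813.99 kcal/day

1813.99 kcal/day


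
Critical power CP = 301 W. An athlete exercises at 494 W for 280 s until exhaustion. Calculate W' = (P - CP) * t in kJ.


P - CP = 494 - 301 = 193 W
W' = 193 * 280 = 54040 J
= 54040 / 1000 = 54.04 kJ

54.04 kJ


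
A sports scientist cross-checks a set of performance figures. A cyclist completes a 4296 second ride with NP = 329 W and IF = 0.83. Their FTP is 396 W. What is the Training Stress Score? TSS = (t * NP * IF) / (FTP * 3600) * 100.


t * NP * IF = 4296 * 329 * 0.83 = 1173108.72
FTP * 3600 = 1425600
TSS = (1173108.72 / 1425600) * 100 = 82.29

82.29 TSS


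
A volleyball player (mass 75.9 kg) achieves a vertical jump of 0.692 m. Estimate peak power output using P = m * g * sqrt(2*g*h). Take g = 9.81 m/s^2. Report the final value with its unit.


2 * g * h = 2 * 9.81 * 0.692 = 13.57704
sqrt(13.57704) = 3.684704 m/s
P = 75.9 * 9.81 * 3.684704 = 2743.55 W

2743.55 W


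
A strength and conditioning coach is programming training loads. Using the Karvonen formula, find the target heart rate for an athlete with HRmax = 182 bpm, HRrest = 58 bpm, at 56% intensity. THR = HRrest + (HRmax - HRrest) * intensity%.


HRR = 182 - 58 = 124
THR = 58 + 124 * 0.56
= 58 + 69.44
= 127.44 bpm

127.44 bpm


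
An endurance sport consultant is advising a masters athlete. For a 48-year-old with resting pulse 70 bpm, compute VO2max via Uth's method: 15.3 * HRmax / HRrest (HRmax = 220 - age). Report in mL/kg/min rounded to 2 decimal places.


Step 1: HRmax = 220 - 48 = 172 bpm
Step 2: Ratio = 172 / 70 = 2.4571
Step 3: VO2max = 15.3 * 2.4571 = 37.59 mL/kg/min

37.59 mL/kg/min


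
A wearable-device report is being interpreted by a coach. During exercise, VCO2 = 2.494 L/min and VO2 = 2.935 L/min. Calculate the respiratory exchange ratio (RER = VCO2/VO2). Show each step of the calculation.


RER = VCO2 / VO2
= 2.494 / 2.935
= 0.8497

0.8497


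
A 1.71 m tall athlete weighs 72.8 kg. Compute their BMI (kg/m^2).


height^2 = 2.9241 m^2
BMI = 72.8 / 2.9241 = 24.9 kg/m^2

24.9 kg/m^2


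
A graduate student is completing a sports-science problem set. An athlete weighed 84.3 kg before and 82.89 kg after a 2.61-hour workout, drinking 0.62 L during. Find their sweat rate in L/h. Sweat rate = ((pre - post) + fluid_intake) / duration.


Body mass change = 1.41 kg
Total sweat loss = 1.41 + 0.62 = 2.03 L
Rate = 2.03 / 2.61 = 0.778 L/h

0.778 L/h


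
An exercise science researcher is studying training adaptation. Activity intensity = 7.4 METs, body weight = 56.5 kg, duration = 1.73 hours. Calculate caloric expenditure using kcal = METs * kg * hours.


kcal = 7.4 * 56.5 * 1.73
= 418.1 * 1.73
= 723.31 kcal

723.31 kcal


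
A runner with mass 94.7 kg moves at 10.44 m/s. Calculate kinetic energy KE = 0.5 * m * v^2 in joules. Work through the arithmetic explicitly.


v^2 = 10.44^2 = 108.9936
KE = 0.5 * 94.7 * 108.9936
= 5160.85 J

5160.85 J


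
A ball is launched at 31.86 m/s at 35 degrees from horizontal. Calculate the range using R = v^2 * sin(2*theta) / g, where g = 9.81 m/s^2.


sin(2 * 35) = sin(70) = 0.939693
v^2 = 31.86^2 = 1015.0596
R = 1015.0596 * 0.939693 / 9.81
= 97.232 m

97.232 m


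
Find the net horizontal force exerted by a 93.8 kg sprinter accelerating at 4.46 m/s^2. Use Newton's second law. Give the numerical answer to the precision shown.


Newton's second law: F = m * a
F = 93.8 * 4.46 = 418.35 N

418.35 N


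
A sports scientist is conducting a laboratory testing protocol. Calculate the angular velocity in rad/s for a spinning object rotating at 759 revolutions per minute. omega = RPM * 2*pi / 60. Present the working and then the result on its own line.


omega = RPM * 2*pi / 60
= 759 * 6.28318531 / 60
= 79.482 rad/s

79.482 rad/s


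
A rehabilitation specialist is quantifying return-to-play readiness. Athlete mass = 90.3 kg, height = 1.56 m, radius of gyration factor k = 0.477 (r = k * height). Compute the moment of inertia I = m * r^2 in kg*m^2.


r = k * height = 0.477 * 1.56 = 0.74412 m
r^2 = 0.74412^2 = 0.553715
I = 90.3 * 0.553715 = 50.0 kg*m^2

50.0 kg*m^2


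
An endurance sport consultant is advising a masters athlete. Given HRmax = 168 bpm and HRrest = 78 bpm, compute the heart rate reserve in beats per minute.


Heart rate reserve = maximum HR minus resting HR
HRR = 168 - 78 = 90 bpm

90 bpm


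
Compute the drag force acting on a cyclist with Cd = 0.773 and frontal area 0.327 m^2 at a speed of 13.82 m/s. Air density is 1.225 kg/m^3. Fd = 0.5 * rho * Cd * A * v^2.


Step 1: v^2 = 190.9924
Step 2: Fd = 0.5 * 1.225 * 0.773 * 0.327 * 190.9924
= 29.57 N

29.57 N


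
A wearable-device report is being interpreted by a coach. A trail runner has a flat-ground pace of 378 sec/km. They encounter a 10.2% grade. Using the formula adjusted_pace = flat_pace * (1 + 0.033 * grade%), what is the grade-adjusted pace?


Grade factor = 1 + 0.033 * 10.2 = 1.3366
Adjusted = 378 * 1.3366 = 505.23 sec/km

505.23 s/km


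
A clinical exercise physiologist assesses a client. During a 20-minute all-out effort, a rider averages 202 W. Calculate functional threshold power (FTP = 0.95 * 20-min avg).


FTP = 0.95 * 202
= 191.9 W

191.9 W


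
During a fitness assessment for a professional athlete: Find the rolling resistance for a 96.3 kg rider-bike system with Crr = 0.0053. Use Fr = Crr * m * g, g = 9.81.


m * g = 96.3 * 9.81 = 944.703 N
Fr = 0.0053 * 944.703 = 5.007 N

5.007 N


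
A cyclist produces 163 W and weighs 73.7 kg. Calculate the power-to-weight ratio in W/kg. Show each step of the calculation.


P/W = power / mass
= 163 / 73.7
= 2.212 W/kg

2.212 W/kg


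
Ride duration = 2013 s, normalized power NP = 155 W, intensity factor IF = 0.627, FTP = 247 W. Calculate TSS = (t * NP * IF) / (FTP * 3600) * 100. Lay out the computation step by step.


Numerator = 2013 * 155 * 0.627 = 195633.405
Denominator = 247 * 3600 = 889200
TSS = 195633.405 / 889200 * 100
= 22.0

22.0 TSS


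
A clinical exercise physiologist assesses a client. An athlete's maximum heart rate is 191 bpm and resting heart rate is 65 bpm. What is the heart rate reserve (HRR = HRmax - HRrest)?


HRR = HRmax - HRrest
= 191 - 65
= 126 bpm

126 bpm


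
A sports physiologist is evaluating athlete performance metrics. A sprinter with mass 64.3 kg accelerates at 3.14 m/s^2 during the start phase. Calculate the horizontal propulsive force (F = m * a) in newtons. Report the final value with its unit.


F = m * a
= 64.3 * 3.14
= 201.9 N

201.9 N


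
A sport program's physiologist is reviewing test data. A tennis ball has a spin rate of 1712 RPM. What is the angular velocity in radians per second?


Convert RPM to rad/s: multiply by 2*pi and divide by 60
omega = 1712 * 2 * pi / 60
= 179.28 rad/s

179.28 rad/s


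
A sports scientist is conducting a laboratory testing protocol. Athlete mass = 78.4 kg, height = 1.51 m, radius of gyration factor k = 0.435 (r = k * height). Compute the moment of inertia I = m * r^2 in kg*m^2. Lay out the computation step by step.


r = k * height = 0.435 * 1.51 = 0.65685 m
r^2 = 0.65685^2 = 0.431452
I = 78.4 * 0.431452 = 33.826 kg*m^2

33.826 kg*m^2


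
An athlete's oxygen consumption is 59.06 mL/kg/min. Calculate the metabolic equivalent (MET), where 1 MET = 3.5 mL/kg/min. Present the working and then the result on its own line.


MET = VO2 / 3.5
= 59.06 / 3.5
= 16.87 METs

16.87 METs


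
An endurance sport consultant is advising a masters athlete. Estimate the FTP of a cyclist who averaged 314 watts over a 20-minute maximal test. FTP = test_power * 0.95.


FTP = 314 * 0.95 = 298.3 W

298.3 W


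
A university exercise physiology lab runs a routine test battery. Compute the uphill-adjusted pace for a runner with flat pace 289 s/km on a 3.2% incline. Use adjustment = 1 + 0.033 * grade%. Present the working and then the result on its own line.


Adjustment factor = 1 + 0.033 * 3.2 = 1.1056
Grade-adjusted pace = 289 * 1.1056 = 319.52 s/km

319.52 s/km


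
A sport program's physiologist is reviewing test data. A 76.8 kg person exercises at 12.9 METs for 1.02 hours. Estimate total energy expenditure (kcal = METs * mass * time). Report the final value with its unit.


Energy = METs * mass(kg) * time(h)
= 12.9 * 76.8 * 1.02
= 1010.53 kcal

1010.53 kcal


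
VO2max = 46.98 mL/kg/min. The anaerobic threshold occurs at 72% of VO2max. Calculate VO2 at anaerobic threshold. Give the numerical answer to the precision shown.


AT fraction = 72 / 100 = 0.72
AT VO2 = 46.98 * 0.72
= 33.83 mL/kg/min

33.83 mL/kg/min


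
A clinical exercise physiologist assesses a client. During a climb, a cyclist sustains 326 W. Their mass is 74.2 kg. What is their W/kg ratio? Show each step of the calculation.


Power-to-weight = 326 W / 74.2 kg
= 4.394 W/kg

4.394 W/kg


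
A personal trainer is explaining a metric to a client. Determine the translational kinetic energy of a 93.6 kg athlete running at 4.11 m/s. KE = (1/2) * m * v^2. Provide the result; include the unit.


KE = 0.5 * m * v^2
= 0.5 * 93.6 * 4.11^2
= 0.5 * 93.6 * 16.8921
= 790.55 J

790.55 J


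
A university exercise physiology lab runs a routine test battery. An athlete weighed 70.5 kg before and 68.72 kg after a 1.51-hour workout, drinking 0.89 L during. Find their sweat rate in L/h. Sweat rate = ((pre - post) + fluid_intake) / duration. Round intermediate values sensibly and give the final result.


Body mass change = 1.78 kg
Total sweat loss = 1.78 + 0.89 = 2.67 L
Rate = 2.67 / 1.51 = 1.768 L/h

1.768 L/h


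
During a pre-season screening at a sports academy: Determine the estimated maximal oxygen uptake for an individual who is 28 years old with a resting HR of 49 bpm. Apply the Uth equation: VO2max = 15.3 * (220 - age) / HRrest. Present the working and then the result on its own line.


HRmax = 220 - 28 = 192
VO2max = 15.3 * (192 / 49)
= 15.3 * 3.9184
= 59.95 mL/kg/min

59.95 mL/kg/min


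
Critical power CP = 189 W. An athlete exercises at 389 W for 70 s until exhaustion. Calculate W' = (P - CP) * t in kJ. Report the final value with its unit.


P - CP = 389 - 189 = 200 W
W' = 200 * 70 = 14000 J
= 14000 / 1000 = 14.0 kJ

14.0 kJ


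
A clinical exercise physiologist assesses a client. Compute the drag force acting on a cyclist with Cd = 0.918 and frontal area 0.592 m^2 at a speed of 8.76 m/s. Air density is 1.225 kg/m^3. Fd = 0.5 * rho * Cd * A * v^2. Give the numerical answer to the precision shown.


Step 1: v^2 = 76.7376
Step 2: Fd = 0.5 * 1.225 * 0.918 * 0.592 * 76.7376
= 25.543 N

25.543 N


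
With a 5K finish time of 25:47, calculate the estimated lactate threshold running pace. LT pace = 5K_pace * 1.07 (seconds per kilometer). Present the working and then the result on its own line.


Race duration = 1547 s for 5 km
Average pace = 1547 / 5 = 309.4 s/km
LT pace = 309.4 * 1.07
= 331.06 s/km

331.06 s/km


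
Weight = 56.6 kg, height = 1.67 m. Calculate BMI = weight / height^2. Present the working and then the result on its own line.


height^2 = 1.67^2 = 2.7889
BMI = 56.6 / 2.7889 = 20.29 kg/m^2

20.29 kg/m^2


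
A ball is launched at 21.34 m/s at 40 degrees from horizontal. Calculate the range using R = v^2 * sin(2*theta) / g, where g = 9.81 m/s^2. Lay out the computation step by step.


sin(2 * 40) = sin(80) = 0.984808
v^2 = 21.34^2 = 455.3956
R = 455.3956 * 0.984808 / 9.81
= 45.716 m

45.716 m


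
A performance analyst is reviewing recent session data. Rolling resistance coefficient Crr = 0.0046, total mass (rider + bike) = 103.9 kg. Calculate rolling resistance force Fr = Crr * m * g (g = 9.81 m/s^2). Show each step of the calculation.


Fr = Crr * m * g
= 0.0046 * 103.9 * 9.81
= 4.689 N

4.689 N


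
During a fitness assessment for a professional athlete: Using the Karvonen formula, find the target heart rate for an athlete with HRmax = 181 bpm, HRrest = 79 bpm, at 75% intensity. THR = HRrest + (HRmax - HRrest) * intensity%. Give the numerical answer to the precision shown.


HRR = 181 - 79 = 102
THR = 79 + 102 * 0.75
= 79 + 76.5
= 155.5 bpm

155.5 bpm


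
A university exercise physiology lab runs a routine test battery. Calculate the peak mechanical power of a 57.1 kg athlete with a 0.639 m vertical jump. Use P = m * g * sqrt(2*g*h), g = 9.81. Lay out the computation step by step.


First, sqrt(2gh) = sqrt(2 * 9.81 * 0.639)
= sqrt(12.53718) = 3.540788 m/s
Power = 57.1 * 9.81 * 3.540788 = 1983.38 W

1983.38 W


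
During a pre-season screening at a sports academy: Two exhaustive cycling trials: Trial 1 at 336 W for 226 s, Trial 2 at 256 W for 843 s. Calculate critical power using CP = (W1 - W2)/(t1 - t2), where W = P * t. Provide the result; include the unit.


W1 = 336 * 226 = 75936 J
W2 = 256 * 843 = 215808 J
CP = (75936 - 215808) / (226 - 843)
= -139872 / -617
= 226.7 W

226.7 W


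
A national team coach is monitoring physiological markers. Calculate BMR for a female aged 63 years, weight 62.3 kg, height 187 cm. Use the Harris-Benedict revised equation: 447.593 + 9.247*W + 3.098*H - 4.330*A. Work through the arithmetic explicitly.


Substituting values:
W term = 9.247 * 62.3 = 576.0881
H term = 3.098 * 187 = 579.326
A term = 4.330 * 63 = 272.79
BMR = 1330.22 kcal/day

1330.22 kcal/day


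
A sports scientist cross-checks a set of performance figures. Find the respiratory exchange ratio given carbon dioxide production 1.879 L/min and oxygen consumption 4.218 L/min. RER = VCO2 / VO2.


VCO2 = 1.879 L/min
VO2 = 4.218 L/min
RER = 1.879 / 4.218 = 0.4455

0.4455


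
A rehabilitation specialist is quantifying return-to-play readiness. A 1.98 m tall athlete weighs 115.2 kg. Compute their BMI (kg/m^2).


height^2 = 3.9204 m^2
BMI = 115.2 / 3.9204 = 29.38 kg/m^2

29.38 kg/m^2


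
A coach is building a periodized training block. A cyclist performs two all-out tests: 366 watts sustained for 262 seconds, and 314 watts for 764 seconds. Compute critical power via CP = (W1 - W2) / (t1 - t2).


W1 = P1 * t1 = 366 * 262 = 95892 J
W2 = P2 * t2 = 314 * 764 = 239896 J
CP = (95892 - 239896) / (262 - 764)
= 286.86 W

286.86 W


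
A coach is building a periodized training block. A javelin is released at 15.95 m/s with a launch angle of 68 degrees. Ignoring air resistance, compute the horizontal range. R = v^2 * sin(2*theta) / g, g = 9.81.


Launch speed squared = 254.4025
sin(2 * 68 deg) = 0.694658
Range = 254.4025 * 0.694658 / 9.81
= 18.015 m

18.015 m


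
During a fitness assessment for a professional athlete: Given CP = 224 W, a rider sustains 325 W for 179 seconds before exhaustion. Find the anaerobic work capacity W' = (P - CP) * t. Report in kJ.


Excess power = 325 - 224 = 101 W
Work above CP = 101 * 179 = 18079 J
W' = 18.079 kJ

18.079 kJ


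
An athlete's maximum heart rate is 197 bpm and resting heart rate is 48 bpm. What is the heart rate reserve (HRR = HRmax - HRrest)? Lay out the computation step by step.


HRR = HRmax - HRrest
= 197 - 48
= 149 bpm

149 bpm


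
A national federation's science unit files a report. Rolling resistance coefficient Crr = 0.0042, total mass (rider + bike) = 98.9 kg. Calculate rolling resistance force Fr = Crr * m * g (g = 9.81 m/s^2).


Fr = Crr * m * g
= 0.0042 * 98.9 * 9.81
= 4.075 N

4.075 N


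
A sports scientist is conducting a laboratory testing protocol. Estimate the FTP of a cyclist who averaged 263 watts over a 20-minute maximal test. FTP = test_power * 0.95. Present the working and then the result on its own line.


FTP = 263 * 0.95 = 249.85 W

249.85 W


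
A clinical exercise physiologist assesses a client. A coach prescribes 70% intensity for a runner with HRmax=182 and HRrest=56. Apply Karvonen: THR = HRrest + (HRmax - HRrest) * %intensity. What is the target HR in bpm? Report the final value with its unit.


Heart rate reserve = 182 - 56 = 126
Intensity fraction = 70 / 100 = 0.7
THR = 56 + 126 * 0.7 = 144.2 bpm

144.2 bpm


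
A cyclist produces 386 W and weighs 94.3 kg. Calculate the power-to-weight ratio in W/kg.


P/W = power / mass
= 386 / 94.3
= 4.093 W/kg

4.093 W/kg


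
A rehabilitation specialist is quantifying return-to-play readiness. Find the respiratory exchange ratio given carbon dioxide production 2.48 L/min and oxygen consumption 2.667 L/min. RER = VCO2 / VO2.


VCO2 = 2.48 L/min
VO2 = 2.667 L/min
RER = 2.48 / 2.667 = 0.9299

0.9299


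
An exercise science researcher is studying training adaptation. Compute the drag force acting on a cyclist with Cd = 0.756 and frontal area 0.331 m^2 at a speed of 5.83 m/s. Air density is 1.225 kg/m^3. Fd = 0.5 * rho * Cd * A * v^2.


Step 1: v^2 = 33.9889
Step 2: Fd = 0.5 * 1.225 * 0.756 * 0.331 * 33.9889
= 5.209 N

5.209 N


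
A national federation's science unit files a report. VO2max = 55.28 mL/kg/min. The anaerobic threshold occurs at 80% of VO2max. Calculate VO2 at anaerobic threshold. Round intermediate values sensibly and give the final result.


AT fraction = 80 / 100 = 0.8
AT VO2 = 55.28 * 0.8
= 44.22 mL/kg/min

44.22 mL/kg/min


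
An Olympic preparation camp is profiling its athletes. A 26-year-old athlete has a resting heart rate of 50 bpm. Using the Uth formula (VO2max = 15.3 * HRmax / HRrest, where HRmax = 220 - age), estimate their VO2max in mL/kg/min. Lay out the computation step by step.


HRmax = 220 - 26 = 194 bpm
Ratio = HRmax / HRrest = 194 / 50 = 3.88
VO2max = 15.3 * 3.88 = 59.36 mL/kg/min

59.36 mL/kg/min


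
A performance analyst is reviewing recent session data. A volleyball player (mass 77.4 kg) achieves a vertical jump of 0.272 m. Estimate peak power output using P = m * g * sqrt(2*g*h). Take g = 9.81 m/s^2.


2 * g * h = 2 * 9.81 * 0.272 = 5.33664
sqrt(5.33664) = 2.310117 m/s
P = 77.4 * 9.81 * 2.310117 = 1754.06 W

1754.06 W


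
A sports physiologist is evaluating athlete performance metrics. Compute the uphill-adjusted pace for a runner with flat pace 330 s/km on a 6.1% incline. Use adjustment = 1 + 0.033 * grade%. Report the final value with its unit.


Adjustment factor = 1 + 0.033 * 6.1 = 1.2013
Grade-adjusted pace = 330 * 1.2013 = 396.43 s/km

396.43 s/km


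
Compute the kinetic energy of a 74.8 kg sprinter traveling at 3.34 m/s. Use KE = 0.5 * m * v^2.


Velocity squared = 11.1556
KE = 0.5 * 74.8 * 11.1556 = 417.22 J

417.22 J


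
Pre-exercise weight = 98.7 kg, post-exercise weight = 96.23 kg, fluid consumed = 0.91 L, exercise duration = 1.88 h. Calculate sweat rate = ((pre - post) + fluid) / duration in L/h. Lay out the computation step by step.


Weight loss = 98.7 - 96.23 = 2.47 kg (approx L)
Total sweat = 2.47 + 0.91 = 3.38 L
Sweat rate = 3.38 / 1.88 = 1.798 L/h

1.798 L/h


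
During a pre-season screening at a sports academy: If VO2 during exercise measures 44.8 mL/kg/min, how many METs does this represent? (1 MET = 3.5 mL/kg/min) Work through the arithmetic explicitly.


METs = VO2 / 3.5 = 44.8 / 3.5 = 12.8

12.8 METs


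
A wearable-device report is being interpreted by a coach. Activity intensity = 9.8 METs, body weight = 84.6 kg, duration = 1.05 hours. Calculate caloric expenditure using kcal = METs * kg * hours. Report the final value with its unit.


kcal = 9.8 * 84.6 * 1.05
= 829.08 * 1.05
= 870.53 kcal

870.53 kcal


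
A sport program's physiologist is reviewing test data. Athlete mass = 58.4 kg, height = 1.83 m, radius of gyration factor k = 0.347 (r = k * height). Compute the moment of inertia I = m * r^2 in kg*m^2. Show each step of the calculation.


r = k * height = 0.347 * 1.83 = 0.63501 m
r^2 = 0.63501^2 = 0.403238
I = 58.4 * 0.403238 = 23.549 kg*m^2

23.549 kg*m^2


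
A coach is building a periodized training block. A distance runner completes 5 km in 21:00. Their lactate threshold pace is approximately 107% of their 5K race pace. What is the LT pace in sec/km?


Convert to seconds: 21 min 0 s = 1260 s
Pace per km = 1260 / 5 = 252.0 s/km
LT pace = 252.0 * 1.07 = 269.64 s/km

269.64 s/km


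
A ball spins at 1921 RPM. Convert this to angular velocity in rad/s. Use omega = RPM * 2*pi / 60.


omega = 1921 * 2 * pi / 60
= 1921 * 6.28318531 / 60
= 12069.999 / 60
= 201.167 rad/s

201.167 rad/s


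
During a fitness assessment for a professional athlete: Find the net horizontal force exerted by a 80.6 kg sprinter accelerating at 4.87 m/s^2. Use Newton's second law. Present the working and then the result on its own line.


Newton's second law: F = m * a
F = 80.6 * 4.87 = 392.52 N

392.52 N


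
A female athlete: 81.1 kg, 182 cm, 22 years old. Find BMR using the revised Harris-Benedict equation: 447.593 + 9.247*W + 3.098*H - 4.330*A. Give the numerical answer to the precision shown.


Intercept = 447.593
Weight contribution = 9.247 * 81.1 = 749.9317
Height contribution = 3.098 * 182 = 563.836
Age contribution = 4.33 * 22 = 95.26
BMR = 447.593 + 749.9317 + 563.836 - 95.26
= 1666.1 kcal/day

1666.1 kcal/day


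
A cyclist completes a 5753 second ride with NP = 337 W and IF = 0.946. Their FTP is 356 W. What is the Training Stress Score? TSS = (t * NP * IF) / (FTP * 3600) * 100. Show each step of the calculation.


t * NP * IF = 5753 * 337 * 0.946 = 1834067.906
FTP * 3600 = 1281600
TSS = (1834067.906 / 1281600) * 100 = 143.11

143.11 TSS


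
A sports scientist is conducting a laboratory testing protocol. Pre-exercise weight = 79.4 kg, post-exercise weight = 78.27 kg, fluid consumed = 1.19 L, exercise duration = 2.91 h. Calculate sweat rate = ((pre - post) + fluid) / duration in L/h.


Weight loss = 79.4 - 78.27 = 1.13 kg (approx L)
Total sweat = 1.13 + 1.19 = 2.32 L
Sweat rate = 2.32 / 2.91 = 0.797 L/h

0.797 L/h


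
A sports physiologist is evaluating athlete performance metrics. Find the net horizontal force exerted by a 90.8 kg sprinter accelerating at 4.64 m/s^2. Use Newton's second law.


Newton's second law: F = m * a
F = 90.8 * 4.64 = 421.31 N

421.31 N


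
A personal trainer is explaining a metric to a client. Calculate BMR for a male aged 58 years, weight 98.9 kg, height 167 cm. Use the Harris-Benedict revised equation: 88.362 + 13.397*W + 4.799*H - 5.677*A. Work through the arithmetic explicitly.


Substituting values:
W term = 13.397 * 98.9 = 1324.9633
H term = 4.799 * 167 = 801.433
A term = 5.677 * 58 = 329.266
BMR = 1885.49 kcal/day

1885.49 kcal/day


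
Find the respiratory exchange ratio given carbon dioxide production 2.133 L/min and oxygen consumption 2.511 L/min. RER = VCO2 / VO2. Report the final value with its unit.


VCO2 = 2.133 L/min
VO2 = 2.511 L/min
RER = 2.133 / 2.511 = 0.8495

0.8495


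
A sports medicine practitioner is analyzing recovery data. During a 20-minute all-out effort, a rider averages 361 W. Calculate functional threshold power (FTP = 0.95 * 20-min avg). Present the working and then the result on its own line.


FTP = 0.95 * 361
= 342.95 W

342.95 W


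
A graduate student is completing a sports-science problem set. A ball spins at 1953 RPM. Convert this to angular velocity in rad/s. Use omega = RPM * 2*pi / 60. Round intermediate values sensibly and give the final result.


omega = 1953 * 2 * pi / 60
= 1953 * 6.28318531 / 60
= 12271.061 / 60
= 204.518 rad/s

204.518 rad/s


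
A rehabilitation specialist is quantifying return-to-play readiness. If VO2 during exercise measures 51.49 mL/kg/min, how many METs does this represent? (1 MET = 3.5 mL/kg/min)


METs = VO2 / 3.5 = 51.49 / 3.5 = 14.71

14.71 METs


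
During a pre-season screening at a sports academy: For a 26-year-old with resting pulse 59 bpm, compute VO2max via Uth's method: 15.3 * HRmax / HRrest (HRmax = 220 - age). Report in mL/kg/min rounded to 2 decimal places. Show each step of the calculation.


Step 1: HRmax = 220 - 26 = 194 bpm
Step 2: Ratio = 194 / 59 = 3.2881
Step 3: VO2max = 15.3 * 3.2881 = 50.31 mL/kg/min

50.31 mL/kg/min
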